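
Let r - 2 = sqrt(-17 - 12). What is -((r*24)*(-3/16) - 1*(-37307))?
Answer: -37298 + 9*I*sqrt(29)/2 ≈ -37298.0 + 24.233*I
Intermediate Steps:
r = 2 + I*sqrt(29) (r = 2 + sqrt(-17 - 12) = 2 + sqrt(-29) = 2 + I*sqrt(29) ≈ 2.0 + 5.3852*I)
-((r*24)*(-3/16) - 1*(-37307)) = -(((2 + I*sqrt(29))*24)*(-3/16) - 1*(-37307)) = -((48 + 24*I*sqrt(29))*(-3*1/16) + 37307) = -((48 + 24*I*sqrt(29))*(-3/16) + 37307) = -((-9 - 9*I*sqrt(29)/2) + 37307) = -(37298 - 9*I*sqrt(29)/2) = -37298 + 9*I*sqrt(29)/2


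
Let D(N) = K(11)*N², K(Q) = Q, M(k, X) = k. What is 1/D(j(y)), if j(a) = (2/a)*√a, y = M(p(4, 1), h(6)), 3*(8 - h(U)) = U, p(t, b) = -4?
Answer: -1/11 ≈ -0.090909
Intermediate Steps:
h(U) = 8 - U/3
y = -4
j(a) = 2/√a
D(N) = 11*N²
1/D(j(y)) = 1/(11*(2/√(-4))²) = 1/(11*(2*(-I/2))²) = 1/(11*(-I)²) = 1/(11*(-1)) = 1/(-11) = -1/11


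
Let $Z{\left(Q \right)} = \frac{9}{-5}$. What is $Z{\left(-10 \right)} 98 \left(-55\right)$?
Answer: $9702$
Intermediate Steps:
$Z{\left(Q \right)} = - \frac{9}{5}$ ($Z{\left(Q \right)} = 9 \left(- \frac{1}{5}\right) = - \frac{9}{5}$)
$Z{\left(-10 \right)} 98 \left(-55\right) = \left(- \frac{9}{5}\right) 98 \left(-55\right) = \left(- \frac{882}{5}\right) \left(-55\right) = 9702$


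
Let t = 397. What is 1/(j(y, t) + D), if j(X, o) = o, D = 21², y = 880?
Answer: 1/838 ≈ 0.0011933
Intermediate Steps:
D = 441
1/(j(y, t) + D) = 1/(397 + 441) = 1/838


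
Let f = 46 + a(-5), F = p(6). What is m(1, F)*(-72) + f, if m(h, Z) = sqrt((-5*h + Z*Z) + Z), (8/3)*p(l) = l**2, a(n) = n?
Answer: 41 - 36*sqrt(763) ≈ -953.41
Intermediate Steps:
p(l) = 3*l**2/8
F = 27/2 (F = (3/8)*6**2 = (3/8)*36 = 27/2 ≈ 13.500)
f = 41 (f = 46 - 5 = 41)
m(h, Z) = sqrt(Z + Z**2 - 5*h) (m(h, Z) = sqrt((-5*h + Z**2) + Z) = sqrt((Z**2 - 5*h) + Z) = sqrt(Z + Z**2 - 5*h))
m(1, F)*(-72) + f = sqrt(27/2 + (27/2)**2 - 5*1)*(-72) + 41 = sqrt(27/2 + 729/4 - 5)*(-72) + 41 = sqrt(763/4)*(-72) + 41 = (sqrt(763)/2)*(-72) + 41 = -36*sqrt(763) + 41 = 41 - 36*sqrt(763)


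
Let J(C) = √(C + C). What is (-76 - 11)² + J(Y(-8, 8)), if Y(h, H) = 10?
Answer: 7569 + 2*√5 ≈ 7573.5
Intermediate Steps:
J(C) = √2*√C (J(C) = √(2*C) = √2*√C)
(-76 - 11)² + J(Y(-8, 8)) = (-76 - 11)² + √2*√10 = (-87)² + 2*√5 = 7569 + 2*√5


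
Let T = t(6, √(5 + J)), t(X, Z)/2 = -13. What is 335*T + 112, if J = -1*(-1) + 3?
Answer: -8598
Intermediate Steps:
J = 4 (J = 1 + 3 = 4)
t(X, Z) = -26 (t(X, Z) = 2*(-13) = -26)
T = -26
335*T + 112 = 335*(-26) + 112 = -8710 + 112 = -8598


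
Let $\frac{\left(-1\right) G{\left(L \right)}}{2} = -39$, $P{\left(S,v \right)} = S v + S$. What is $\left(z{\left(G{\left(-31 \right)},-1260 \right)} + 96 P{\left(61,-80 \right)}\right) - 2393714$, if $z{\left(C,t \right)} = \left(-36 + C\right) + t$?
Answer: $-2857556$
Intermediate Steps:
$P{\left(S,v \right)} = S + S v$
$G{\left(L \right)} = 78$ ($G{\left(L \right)} = \left(-2\right) \left(-39\right) = 78$)
$z{\left(C,t \right)} = -36 + C + t$
$\left(z{\left(G{\left(-31 \right)},-1260 \right)} + 96 P{\left(61,-80 \right)}\right) - 2393714 = \left(\left(-36 + 78 - 1260\right) + 96 \cdot 61 \left(1 - 80\right)\right) - 2393714 = \left(-1218 + 96 \cdot 61 \left(-79\right)\right) - 2393714 = \left(-1218 + 96 \left(-4819\right)\right) - 2393714 = \left(-1218 - 462624\right) - 2393714 = -463842 - 2393714 = -2857556$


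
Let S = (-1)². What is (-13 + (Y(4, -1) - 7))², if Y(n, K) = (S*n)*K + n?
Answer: 400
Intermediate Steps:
S = 1
Y(n, K) = n + K*n (Y(n, K) = (1*n)*K + n = n*K + n = K*n + n = n + K*n)
(-13 + (Y(4, -1) - 7))² = (-13 + (4*(1 - 1) - 7))² = (-13 + (4*0 - 7))² = (-13 + (0 - 7))² = (-13 - 7)² = (-20)² = 400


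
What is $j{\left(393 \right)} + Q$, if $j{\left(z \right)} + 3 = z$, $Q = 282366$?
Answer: $282756$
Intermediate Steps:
$j{\left(z \right)} = -3 + z$
$j{\left(393 \right)} + Q = \left(-3 + 393\right) + 282366 = 390 + 282366 = 282756$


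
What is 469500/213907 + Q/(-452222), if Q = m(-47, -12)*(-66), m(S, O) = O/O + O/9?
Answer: 106156761523/48366725677 ≈ 2.1948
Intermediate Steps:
m(S, O) = 1 + O/9 (m(S, O) = 1 + O*(⅑) = 1 + O/9)
Q = 22 (Q = (1 + (⅑)*(-12))*(-66) = (1 - 4/3)*(-66) = -⅓*(-66) = 22)
469500/213907 + Q/(-452222) = 469500/213907 + 22/(-452222) = 469500*(1/213907) + 22*(-1/452222) = 469500/213907 - 11/226111 = 106156761523/48366725677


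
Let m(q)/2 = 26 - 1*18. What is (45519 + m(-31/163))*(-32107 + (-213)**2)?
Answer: 603885170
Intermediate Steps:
m(q) = 16 (m(q) = 2*(26 - 1*18) = 2*(26 - 18) = 2*8 = 16)
(45519 + m(-31/163))*(-32107 + (-213)**2) = (45519 + 16)*(-32107 + (-213)**2) = 45535*(-32107 + 45369) = 45535*13262 = 603885170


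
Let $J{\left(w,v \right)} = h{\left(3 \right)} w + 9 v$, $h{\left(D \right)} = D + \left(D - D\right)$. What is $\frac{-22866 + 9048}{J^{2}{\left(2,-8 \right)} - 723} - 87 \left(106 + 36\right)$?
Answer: $- \frac{2137900}{173} \approx -12358.0$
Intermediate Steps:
$h{\left(D \right)} = D$ ($h{\left(D \right)} = D + 0 = D$)
$J{\left(w,v \right)} = 3 w + 9 v$
$\frac{-22866 + 9048}{J^{2}{\left(2,-8 \right)} - 723} - 87 \left(106 + 36\right) = \frac{-22866 + 9048}{\left(3 \cdot 2 + 9 \left(-8\right)\right)^{2} - 723} - 87 \left(106 + 36\right) = - \frac{13818}{\left(6 - 72\right)^{2} - 723} - 12354 = - \frac{13818}{\left(-66\right)^{2} - 723} - 12354 = - \frac{13818}{4356 - 723} - 12354 = - \frac{13818}{3633} - 12354 = \left(-13818\right) \frac{1}{3633} - 12354 = - \frac{658}{173} - 12354 = - \frac{2137900}{173}$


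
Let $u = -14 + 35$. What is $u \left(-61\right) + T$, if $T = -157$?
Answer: $-1438$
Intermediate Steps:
$u = 21$
$u \left(-61\right) + T = 21 \left(-61\right) - 157 = -1281 - 157 = -1438$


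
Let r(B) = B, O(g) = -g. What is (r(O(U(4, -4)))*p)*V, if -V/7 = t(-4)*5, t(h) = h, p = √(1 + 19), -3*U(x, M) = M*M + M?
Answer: 1120*√5 ≈ 2504.4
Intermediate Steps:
U(x, M) = -M/3 - M²/3 (U(x, M) = -(M*M + M)/3 = -(M² + M)/3 = -(M + M²)/3 = -M/3 - M²/3)
p = 2*√5 (p = √20 = 2*√5 ≈ 4.4721)
V = 140 (V = -(-28)*5 = -7*(-20) = 140)
(r(O(U(4, -4)))*p)*V = ((-(-1)*(-4)*(1 - 4)/3)*(2*√5))*140 = ((-(-1)*(-4)*(-3)/3)*(2*√5))*140 = ((-1*(-4))*(2*√5))*140 = (4*(2*√5))*140 = (8*√5)*140 = 1120*√5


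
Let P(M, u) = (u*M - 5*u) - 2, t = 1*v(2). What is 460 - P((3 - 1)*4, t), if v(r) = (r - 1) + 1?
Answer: 456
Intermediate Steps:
v(r) = r (v(r) = (-1 + r) + 1 = r)
t = 2 (t = 1*2 = 2)
P(M, u) = -2 - 5*u + M*u (P(M, u) = (M*u - 5*u) - 2 = (-5*u + M*u) - 2 = -2 - 5*u + M*u)
460 - P((3 - 1)*4, t) = 460 - (-2 - 5*2 + ((3 - 1)*4)*2) = 460 - (-2 - 10 + (2*4)*2) = 460 - (-2 - 10 + 8*2) = 460 - (-2 - 10 + 16) = 460 - 1*4 = 460 - 4 = 456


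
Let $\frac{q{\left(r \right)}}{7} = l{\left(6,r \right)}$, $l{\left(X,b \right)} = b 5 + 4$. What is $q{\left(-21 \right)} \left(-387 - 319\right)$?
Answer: $499142$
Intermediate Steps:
$l{\left(X,b \right)} = 4 + 5 b$ ($l{\left(X,b \right)} = 5 b + 4 = 4 + 5 b$)
$q{\left(r \right)} = 28 + 35 r$ ($q{\left(r \right)} = 7 \left(4 + 5 r\right) = 28 + 35 r$)
$q{\left(-21 \right)} \left(-387 - 319\right) = \left(28 + 35 \left(-21\right)\right) \left(-387 - 319\right) = \left(28 - 735\right) \left(-706\right) = \left(-707\right) \left(-706\right) = 499142$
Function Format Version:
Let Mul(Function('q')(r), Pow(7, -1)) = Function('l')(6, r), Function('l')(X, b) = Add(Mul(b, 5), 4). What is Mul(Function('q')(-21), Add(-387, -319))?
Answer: 499142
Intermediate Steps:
Function('l')(X, b) = Add(4, Mul(5, b)) (Function('l')(X, b) = Add(Mul(5, b), 4) = Add(4, Mul(5, b)))
Function('q')(r) = Add(28, Mul(35, r)) (Function('q')(r) = Mul(7, Add(4, Mul(5, r))) = Add(28, Mul(35, r)))
Mul(Function('q')(-21), Add(-387, -319)) = Mul(Add(28, Mul(35, -21)), Add(-387, -319)) = Mul(Add(28, -735), -706) = Mul(-707, -706) = 499142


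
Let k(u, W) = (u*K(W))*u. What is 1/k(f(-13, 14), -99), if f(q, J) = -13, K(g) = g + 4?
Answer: -1/16055 ≈ -6.2286e-5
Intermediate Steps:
K(g) = 4 + g
k(u, W) = u²*(4 + W) (k(u, W) = (u*(4 + W))*u = u²*(4 + W))
1/k(f(-13, 14), -99) = 1/((-13)²*(4 - 99)) = 1/(169*(-95)) = 1/(-16055) = -1/16055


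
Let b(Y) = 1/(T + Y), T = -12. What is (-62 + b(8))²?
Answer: 62001/16 ≈ 3875.1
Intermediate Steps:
b(Y) = 1/(-12 + Y)
(-62 + b(8))² = (-62 + 1/(-12 + 8))² = (-62 + 1/(-4))² = (-62 - ¼)² = (-249/4)² = 62001/16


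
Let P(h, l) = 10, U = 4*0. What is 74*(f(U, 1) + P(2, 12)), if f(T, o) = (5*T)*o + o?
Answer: 814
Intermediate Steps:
U = 0
f(T, o) = o + 5*T*o (f(T, o) = 5*T*o + o = o + 5*T*o)
74*(f(U, 1) + P(2, 12)) = 74*(1*(1 + 5*0) + 10) = 74*(1*(1 + 0) + 10) = 74*(1*1 + 10) = 74*(1 + 10) = 74*11 = 814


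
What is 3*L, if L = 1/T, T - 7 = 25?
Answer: 3/32 ≈ 0.093750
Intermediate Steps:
T = 32 (T = 7 + 25 = 32)
L = 1/32 ≈ 0.031250
3*L = 3*(1/32) = 3/32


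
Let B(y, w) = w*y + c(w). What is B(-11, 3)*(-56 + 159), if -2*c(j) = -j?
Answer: -6489/2 ≈ -3244.5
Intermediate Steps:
c(j) = j/2 (c(j) = -(-1)*j/2 = j/2)
B(y, w) = w/2 + w*y (B(y, w) = w*y + w/2 = w/2 + w*y)
B(-11, 3)*(-56 + 159) = (3*(½ - 11))*(-56 + 159) = (3*(-21/2))*103 = -63/2*103 = -6489/2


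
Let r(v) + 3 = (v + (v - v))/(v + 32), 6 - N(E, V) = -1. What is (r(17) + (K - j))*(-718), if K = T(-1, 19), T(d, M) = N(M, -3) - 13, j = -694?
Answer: -24111876/49 ≈ -4.9208e+5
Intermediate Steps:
N(E, V) = 7 (N(E, V) = 6 - 1*(-1) = 6 + 1 = 7)
T(d, M) = -6 (T(d, M) = 7 - 13 = -6)
K = -6
r(v) = -3 + v/(32 + v) (r(v) = -3 + (v + (v - v))/(v + 32) = -3 + (v + 0)/(32 + v) = -3 + v/(32 + v))
(r(17) + (K - j))*(-718) = (2*(-48 - 1*17)/(32 + 17) + (-6 - 1*(-694)))*(-718) = (2*(-48 - 17)/49 + (-6 + 694))*(-718) = (2*(1/49)*(-65) + 688)*(-718) = (-130/49 + 688)*(-718) = (33582/49)*(-718) = -24111876/49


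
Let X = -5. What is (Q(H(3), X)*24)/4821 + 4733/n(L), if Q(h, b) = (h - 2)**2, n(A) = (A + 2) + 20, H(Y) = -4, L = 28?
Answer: 7620331/80350 ≈ 94.839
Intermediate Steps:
n(A) = 22 + A (n(A) = (2 + A) + 20 = 22 + A)
Q(h, b) = (-2 + h)**2
(Q(H(3), X)*24)/4821 + 4733/n(L) = ((-2 - 4)**2*24)/4821 + 4733/(22 + 28) = ((-6)**2*24)*(1/4821) + 4733/50 = (36*24)*(1/4821) + 4733*(1/50) = 864*(1/4821) + 4733/50 = 288/1607 + 4733/50 = 7620331/80350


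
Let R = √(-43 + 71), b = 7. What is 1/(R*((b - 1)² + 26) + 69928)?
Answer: 8741/611227194 - 31*√7/1222454388 ≈ 1.4234e-5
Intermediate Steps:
R = 2*√7 (R = √28 = 2*√7 ≈ 5.2915)
1/(R*((b - 1)² + 26) + 69928) = 1/((2*√7)*((7 - 1)² + 26) + 69928) = 1/((2*√7)*(6² + 26) + 69928) = 1/((2*√7)*(36 + 26) + 69928) = 1/((2*√7)*62 + 69928) = 1/(124*√7 + 69928) = 1/(69928 + 124*√7)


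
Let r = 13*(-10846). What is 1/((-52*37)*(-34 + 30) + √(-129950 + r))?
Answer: 1924/14874841 - I*√67737/29749682 ≈ 0.00012935 - 8.7484e-6*I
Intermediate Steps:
r = -140998
1/((-52*37)*(-34 + 30) + √(-129950 + r)) = 1/((-52*37)*(-34 + 30) + √(-129950 - 140998)) = 1/(-1924*(-4) + √(-270948)) = 1/(7696 + 2*I*√67737)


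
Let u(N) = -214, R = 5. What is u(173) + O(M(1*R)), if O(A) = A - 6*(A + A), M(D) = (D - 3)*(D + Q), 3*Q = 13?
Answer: -1258/3 ≈ -419.33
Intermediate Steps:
Q = 13/3 (Q = (⅓)*13 = 13/3 ≈ 4.3333)
M(D) = (-3 + D)*(13/3 + D) (M(D) = (D - 3)*(D + 13/3) = (-3 + D)*(13/3 + D))
O(A) = -11*A (O(A) = A - 12*A = -11*A)
u(173) + O(M(1*R)) = -214 - 11*(-13 + (1*5)² + 4*(1*5)/3) = -214 - 11*(-13 + 5² + (4/3)*5) = -214 - 11*(-13 + 25 + 20/3) = -214 - 11*56/3 = -214 - 616/3 = -1258/3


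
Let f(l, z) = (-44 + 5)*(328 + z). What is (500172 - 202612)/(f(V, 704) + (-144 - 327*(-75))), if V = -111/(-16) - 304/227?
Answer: -6920/369 ≈ -18.753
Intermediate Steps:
V = 20333/3632 (V = -111*(-1/16) - 304*1/227 = 111/16 - 304/227 = 20333/3632 ≈ 5.5983)
f(l, z) = -12792 - 39*z (f(l, z) = -39*(328 + z) = -12792 - 39*z)
(500172 - 202612)/(f(V, 704) + (-144 - 327*(-75))) = (500172 - 202612)/((-12792 - 39*704) + (-144 - 327*(-75))) = 297560/((-12792 - 27456) + (-144 + 24525)) = 297560/(-40248 + 24381) = 297560/(-15867) = 297560*(-1/15867) = -6920/369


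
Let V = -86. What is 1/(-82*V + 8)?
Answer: 1/7060 ≈ 0.00014164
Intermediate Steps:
1/(-82*V + 8) = 1/(-82*(-86) + 8) = 1/(7052 + 8) = 1/7060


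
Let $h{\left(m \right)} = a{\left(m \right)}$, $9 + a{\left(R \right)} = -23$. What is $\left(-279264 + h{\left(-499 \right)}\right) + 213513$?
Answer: $-65783$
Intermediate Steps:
$a{\left(R \right)} = -32$ ($a{\left(R \right)} = -9 - 23 = -32$)
$h{\left(m \right)} = -32$
$\left(-279264 + h{\left(-499 \right)}\right) + 213513 = \left(-279264 - 32\right) + 213513 = -279296 + 213513 = -65783$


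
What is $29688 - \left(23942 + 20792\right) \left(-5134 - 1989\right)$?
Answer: $318669970$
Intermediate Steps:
$29688 - \left(23942 + 20792\right) \left(-5134 - 1989\right) = 29688 - 44734 \left(-7123\right) = 29688 - -318640282 = 29688 + 318640282 = 318669970$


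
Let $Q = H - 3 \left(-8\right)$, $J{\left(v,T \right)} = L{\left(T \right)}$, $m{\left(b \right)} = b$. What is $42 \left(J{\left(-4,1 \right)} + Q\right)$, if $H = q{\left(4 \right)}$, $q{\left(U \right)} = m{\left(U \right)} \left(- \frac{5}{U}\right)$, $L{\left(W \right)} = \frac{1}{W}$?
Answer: $840$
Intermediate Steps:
$J{\left(v,T \right)} = \frac{1}{T}$
$q{\left(U \right)} = -5$ ($q{\left(U \right)} = U \left(- \frac{5}{U}\right) = -5$)
$H = -5$
$Q = 19$ ($Q = -5 - 3 \left(-8\right) = -5 - -24 = -5 + 24 = 19$)
$42 \left(J{\left(-4,1 \right)} + Q\right) = 42 \left(1^{-1} + 19\right) = 42 \left(1 + 19\right) = 42 \cdot 20 = 840$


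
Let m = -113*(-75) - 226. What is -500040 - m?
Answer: -508289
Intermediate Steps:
m = 8249 (m = 8475 - 226 = 8249)
-500040 - m = -500040 - 1*8249 = -500040 - 8249 = -508289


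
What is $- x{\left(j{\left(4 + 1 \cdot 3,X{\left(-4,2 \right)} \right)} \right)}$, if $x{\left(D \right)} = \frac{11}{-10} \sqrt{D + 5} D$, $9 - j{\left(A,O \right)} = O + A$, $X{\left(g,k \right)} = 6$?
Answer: $- \frac{22}{5} \approx -4.4$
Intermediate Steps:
$j{\left(A,O \right)} = 9 - A - O$ ($j{\left(A,O \right)} = 9 - \left(O + A\right) = 9 - \left(A + O\right) = 9 - A - O$)
$x{\left(D \right)} = - \frac{11 D \sqrt{5 + D}}{10}$ ($x{\left(D \right)} = 11 \left(- \frac{1}{10}\right) \sqrt{5 + D} D = - \frac{11 \sqrt{5 + D}}{10} D = - \frac{11 D \sqrt{5 + D}}{10}$)
$- x{\left(j{\left(4 + 1 \cdot 3,X{\left(-4,2 \right)} \right)} \right)} = - \frac{\left(-11\right) \left(9 - \left(4 + 1 \cdot 3\right) - 6\right) \sqrt{5 - \left(1 + 3\right)}}{10} = - \frac{\left(-11\right) \left(9 - \left(4 + 3\right) - 6\right) \sqrt{5 - 4}}{10} = - \frac{\left(-11\right) \left(9 - 7 - 6\right) \sqrt{5 - 4}}{10} = - \frac{\left(-11\right) \left(-4\right) \sqrt{5 - 4}}{10} = - \frac{\left(-11\right) \left(-4\right) \sqrt{1}}{10} = - \frac{\left(-11\right) \left(-4\right) 1}{10} = \left(-1\right) \frac{22}{5} = - \frac{22}{5}$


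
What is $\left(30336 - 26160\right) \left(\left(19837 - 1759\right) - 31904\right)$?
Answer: $-57737376$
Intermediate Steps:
$\left(30336 - 26160\right) \left(\left(19837 - 1759\right) - 31904\right) = \left(30336 - 26160\right) \left(18078 - 31904\right) = 4176 \left(-13826\right) = -57737376$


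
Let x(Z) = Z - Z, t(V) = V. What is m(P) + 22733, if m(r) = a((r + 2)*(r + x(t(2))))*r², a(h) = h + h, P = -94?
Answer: 152850189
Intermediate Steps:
x(Z) = 0
a(h) = 2*h
m(r) = 2*r³*(2 + r) (m(r) = (2*((r + 2)*(r + 0)))*r² = (2*((2 + r)*r))*r² = (2*(r*(2 + r)))*r² = (2*r*(2 + r))*r² = 2*r³*(2 + r))
m(P) + 22733 = 2*(-94)³*(2 - 94) + 22733 = 2*(-830584)*(-92) + 22733 = 152827456 + 22733 = 152850189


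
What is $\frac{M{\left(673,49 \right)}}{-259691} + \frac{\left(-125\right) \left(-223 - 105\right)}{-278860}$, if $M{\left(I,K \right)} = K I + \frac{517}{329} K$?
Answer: $- \frac{993238472}{3620871613} \approx -0.27431$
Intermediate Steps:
$M{\left(I,K \right)} = \frac{11 K}{7} + I K$ ($M{\left(I,K \right)} = I K + 517 \cdot \frac{1}{329} K = I K + \frac{11 K}{7} = \frac{11 K}{7} + I K$)
$\frac{M{\left(673,49 \right)}}{-259691} + \frac{\left(-125\right) \left(-223 - 105\right)}{-278860} = \frac{\frac{1}{7} \cdot 49 \left(11 + 7 \cdot 673\right)}{-259691} + \frac{\left(-125\right) \left(-223 - 105\right)}{-278860} = \frac{1}{7} \cdot 49 \left(11 + 4711\right) \left(- \frac{1}{259691}\right) + \left(-125\right) \left(-328\right) \left(- \frac{1}{278860}\right) = \frac{1}{7} \cdot 49 \cdot 4722 \left(- \frac{1}{259691}\right) + 41000 \left(- \frac{1}{278860}\right) = 33054 \left(- \frac{1}{259691}\right) - \frac{2050}{13943} = - \frac{33054}{259691} - \frac{2050}{13943} = - \frac{993238472}{3620871613}$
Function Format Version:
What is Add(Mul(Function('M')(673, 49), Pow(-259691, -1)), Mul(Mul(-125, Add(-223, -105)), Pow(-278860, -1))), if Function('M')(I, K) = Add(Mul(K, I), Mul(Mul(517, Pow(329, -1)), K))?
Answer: Rational(-993238472, 3620871613) ≈ -0.27431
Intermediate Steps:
Function('M')(I, K) = Add(Mul(Rational(11, 7), K), Mul(I, K)) (Function('M')(I, K) = Add(Mul(I, K), Mul(Mul(517, Rational(1, 329)), K)) = Add(Mul(I, K), Mul(Rational(11, 7), K)) = Add(Mul(Rational(11, 7), K), Mul(I, K)))
Add(Mul(Function('M')(673, 49), Pow(-259691, -1)), Mul(Mul(-125, Add(-223, -105)), Pow(-278860, -1))) = Add(Mul(Mul(Rational(1, 7), 49, Add(11, Mul(7, 673))), Pow(-259691, -1)), Mul(Mul(-125, Add(-223, -105)), Pow(-278860, -1))) = Add(Mul(Mul(Rational(1, 7), 49, Add(11, 4711)), Rational(-1, 259691)), Mul(Mul(-125, -328), Rational(-1, 278860))) = Add(Mul(Mul(Rational(1, 7), 49, 4722), Rational(-1, 259691)), Mul(41000, Rational(-1, 278860))) = Add(Mul(33054, Rational(-1, 259691)), Rational(-2050, 13943)) = Add(Rational(-33054, 259691), Rational(-2050, 13943)) = Rational(-993238472, 3620871613)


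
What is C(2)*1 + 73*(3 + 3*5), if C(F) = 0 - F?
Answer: 1312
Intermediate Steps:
C(F) = -F
C(2)*1 + 73*(3 + 3*5) = -1*2*1 + 73*(3 + 3*5) = -2*1 + 73*(3 + 15) = -2 + 73*18 = -2 + 1314 = 1312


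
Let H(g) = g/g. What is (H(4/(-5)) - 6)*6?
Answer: -30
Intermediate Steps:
H(g) = 1
(H(4/(-5)) - 6)*6 = (1 - 6)*6 = -5*6 = -30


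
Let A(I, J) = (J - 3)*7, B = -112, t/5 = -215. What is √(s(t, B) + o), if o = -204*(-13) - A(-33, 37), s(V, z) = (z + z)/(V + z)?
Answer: √3401517054/1187 ≈ 49.134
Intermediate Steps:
t = -1075 (t = 5*(-215) = -1075)
s(V, z) = 2*z/(V + z) (s(V, z) = (2*z)/(V + z) = 2*z/(V + z))
A(I, J) = -21 + 7*J (A(I, J) = (-3 + J)*7 = -21 + 7*J)
o = 2414 (o = -204*(-13) - (-21 + 7*37) = 2652 - (-21 + 259) = 2652 - 1*238 = 2652 - 238 = 2414)
√(s(t, B) + o) = √(2*(-112)/(-1075 - 112) + 2414) = √(2*(-112)/(-1187) + 2414) = √(2*(-112)*(-1/1187) + 2414) = √(224/1187 + 2414) = √(2865642/1187) = √3401517054/1187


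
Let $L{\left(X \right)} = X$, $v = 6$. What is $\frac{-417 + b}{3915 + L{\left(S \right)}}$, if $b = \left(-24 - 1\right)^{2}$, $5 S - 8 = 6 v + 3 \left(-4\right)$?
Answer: $\frac{1040}{19607} \approx 0.053042$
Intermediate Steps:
$S = \frac{32}{5}$ ($S = \frac{8}{5} + \frac{6 \cdot 6 + 3 \left(-4\right)}{5} = \frac{8}{5} + \frac{36 - 12}{5} = \frac{8}{5} + \frac{1}{5} \cdot 24 = \frac{8}{5} + \frac{24}{5} = \frac{32}{5} \approx 6.4$)
$b = 625$ ($b = \left(-25\right)^{2} = 625$)
$\frac{-417 + b}{3915 + L{\left(S \right)}} = \frac{-417 + 625}{3915 + \frac{32}{5}} = \frac{208}{\frac{19607}{5}} = 208 \cdot \frac{5}{19607} = \frac{1040}{19607}$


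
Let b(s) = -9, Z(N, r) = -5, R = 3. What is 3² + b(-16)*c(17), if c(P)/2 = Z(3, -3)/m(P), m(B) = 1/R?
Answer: 279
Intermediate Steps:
m(B) = ⅓ (m(B) = 1/3 = ⅓)
c(P) = -30 (c(P) = 2*(-5/⅓) = 2*(-5*3) = 2*(-15) = -30)
3² + b(-16)*c(17) = 3² - 9*(-30) = 9 + 270 = 279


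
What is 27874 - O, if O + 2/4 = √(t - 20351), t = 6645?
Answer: 55749/2 - I*√13706 ≈ 27875.0 - 117.07*I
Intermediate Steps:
O = -½ + I*√13706 (O = -½ + √(6645 - 20351) = -½ + √(-13706) = -½ + I*√13706 ≈ -0.5 + 117.07*I)
27874 - O = 27874 - (-½ + I*√13706) = 27874 + (½ - I*√13706) = 55749/2 - I*√13706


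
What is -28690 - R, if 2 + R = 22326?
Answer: -51014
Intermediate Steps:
R = 22324 (R = -2 + 22326 = 22324)
-28690 - R = -28690 - 1*22324 = -28690 - 22324 = -51014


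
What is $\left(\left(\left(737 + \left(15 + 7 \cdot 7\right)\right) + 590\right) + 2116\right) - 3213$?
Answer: $294$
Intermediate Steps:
$\left(\left(\left(737 + \left(15 + 7 \cdot 7\right)\right) + 590\right) + 2116\right) - 3213 = \left(\left(\left(737 + \left(15 + 49\right)\right) + 590\right) + 2116\right) - 3213 = \left(\left(\left(737 + 64\right) + 590\right) + 2116\right) - 3213 = \left(\left(801 + 590\right) + 2116\right) - 3213 = \left(1391 + 2116\right) - 3213 = 3507 - 3213 = 294$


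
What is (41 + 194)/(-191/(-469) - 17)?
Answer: -110215/7782 ≈ -14.163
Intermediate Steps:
(41 + 194)/(-191/(-469) - 17) = 235/(-191*(-1/469) - 17) = 235/(191/469 - 17) = 235/(-7782/469) = 235*(-469/7782) = -110215/7782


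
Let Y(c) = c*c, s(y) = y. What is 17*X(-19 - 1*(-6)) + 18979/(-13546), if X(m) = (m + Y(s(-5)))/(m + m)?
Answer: -125263/13546 ≈ -9.2472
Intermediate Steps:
Y(c) = c²
X(m) = (25 + m)/(2*m) (X(m) = (m + (-5)²)/(m + m) = (m + 25)/((2*m)) = (25 + m)*(1/(2*m)) = (25 + m)/(2*m))
17*X(-19 - 1*(-6)) + 18979/(-13546) = 17*((25 + (-19 - 1*(-6)))/(2*(-19 - 1*(-6)))) + 18979/(-13546) = 17*((25 + (-19 + 6))/(2*(-19 + 6))) + 18979*(-1/13546) = 17*((½)*(25 - 13)/(-13)) - 18979/13546 = 17*((½)*(-1/13)*12) - 18979/13546 = 17*(-6/13) - 18979/13546 = -102/13 - 18979/13546 = -125263/13546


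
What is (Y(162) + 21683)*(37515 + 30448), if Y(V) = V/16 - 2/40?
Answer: 58973058249/40 ≈ 1.4743e+9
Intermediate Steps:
Y(V) = -1/20 + V/16 (Y(V) = V*(1/16) - 2*1/40 = V/16 - 1/20 = -1/20 + V/16)
(Y(162) + 21683)*(37515 + 30448) = ((-1/20 + (1/16)*162) + 21683)*(37515 + 30448) = ((-1/20 + 81/8) + 21683)*67963 = (403/40 + 21683)*67963 = (867723/40)*67963 = 58973058249/40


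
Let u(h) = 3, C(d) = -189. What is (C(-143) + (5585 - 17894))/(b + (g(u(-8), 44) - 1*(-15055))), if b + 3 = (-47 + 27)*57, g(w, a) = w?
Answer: -12498/13915 ≈ -0.89817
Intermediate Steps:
b = -1143 (b = -3 + (-47 + 27)*57 = -3 - 20*57 = -3 - 1140 = -1143)
(C(-143) + (5585 - 17894))/(b + (g(u(-8), 44) - 1*(-15055))) = (-189 + (5585 - 17894))/(-1143 + (3 - 1*(-15055))) = (-189 - 12309)/(-1143 + (3 + 15055)) = -12498/(-1143 + 15058) = -12498/13915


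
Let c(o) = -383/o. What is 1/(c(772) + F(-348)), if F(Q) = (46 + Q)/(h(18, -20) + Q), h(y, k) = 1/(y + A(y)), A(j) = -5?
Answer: 3491756/1298563 ≈ 2.6889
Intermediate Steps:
h(y, k) = 1/(-5 + y) (h(y, k) = 1/(y - 5) = 1/(-5 + y))
F(Q) = (46 + Q)/(1/13 + Q) (F(Q) = (46 + Q)/(1/(-5 + 18) + Q) = (46 + Q)/(1/13 + Q))
1/(c(772) + F(-348)) = 1/(-383/772 + 13*(46 - 348)/(1 + 13*(-348))) = 1/(-383*1/772 + 13*(-302)/(1 - 4524)) = 1/(-383/772 + 13*(-302)/(-4523)) = 1/(-383/772 + 13*(-1/4523)*(-302)) = 1/(-383/772 + 3926/4523) = 1/(1298563/3491756) = 3491756/1298563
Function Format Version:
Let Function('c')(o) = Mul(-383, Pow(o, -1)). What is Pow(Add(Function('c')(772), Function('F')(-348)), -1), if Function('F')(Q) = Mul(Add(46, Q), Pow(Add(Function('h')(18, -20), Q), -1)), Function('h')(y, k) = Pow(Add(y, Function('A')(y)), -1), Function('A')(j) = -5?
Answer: Rational(3491756, 1298563) ≈ 2.6889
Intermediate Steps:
Function('h')(y, k) = Pow(Add(-5, y), -1) (Function('h')(y, k) = Pow(Add(y, -5), -1) = Pow(Add(-5, y), -1))
Function('F')(Q) = Mul(Pow(Add(Rational(1, 13), Q), -1), Add(46, Q)) (Function('F')(Q) = Mul(Add(46, Q), Pow(Add(Pow(Add(-5, 18), -1), Q), -1)) = Mul(Add(46, Q), Pow(Add(Pow(13, -1), Q), -1)) = Mul(Add(46, Q), Pow(Add(Rational(1, 13), Q), -1)) = Mul(Pow(Add(Rational(1, 13), Q), -1), Add(46, Q)))
Pow(Add(Function('c')(772), Function('F')(-348)), -1) = Pow(Add(Mul(-383, Pow(772, -1)), Mul(13, Pow(Add(1, Mul(13, -348)), -1), Add(46, -348))), -1) = Pow(Add(Mul(-383, Rational(1, 772)), Mul(13, Pow(Add(1, -4524), -1), -302)), -1) = Pow(Add(Rational(-383, 772), Mul(13, Pow(-4523, -1), -302)), -1) = Pow(Add(Rational(-383, 772), Mul(13, Rational(-1, 4523), -302)), -1) = Pow(Add(Rational(-383, 772), Rational(3926, 4523)), -1) = Pow(Rational(1298563, 3491756), -1) = Rational(3491756, 1298563)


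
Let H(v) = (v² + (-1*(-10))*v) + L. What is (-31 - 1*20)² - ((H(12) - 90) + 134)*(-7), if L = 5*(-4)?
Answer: 4617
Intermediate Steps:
L = -20
H(v) = -20 + v² + 10*v (H(v) = (v² + (-1*(-10))*v) - 20 = (v² + 10*v) - 20 = -20 + v² + 10*v)
(-31 - 1*20)² - ((H(12) - 90) + 134)*(-7) = (-31 - 1*20)² - (((-20 + 12² + 10*12) - 90) + 134)*(-7) = (-31 - 20)² - (((-20 + 144 + 120) - 90) + 134)*(-7) = (-51)² - ((244 - 90) + 134)*(-7) = 2601 - (154 + 134)*(-7) = 2601 - 288*(-7) = 2601 - 1*(-2016) = 2601 + 2016 = 4617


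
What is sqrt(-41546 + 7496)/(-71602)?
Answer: -5*I*sqrt(1362)/71602 ≈ -0.0025771*I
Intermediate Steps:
sqrt(-41546 + 7496)/(-71602) = sqrt(-34050)*(-1/71602) = (5*I*sqrt(1362))*(-1/71602) = -5*I*sqrt(1362)/71602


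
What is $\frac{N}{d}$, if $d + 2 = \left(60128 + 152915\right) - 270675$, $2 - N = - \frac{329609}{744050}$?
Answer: $- \frac{1817709}{42882577700} \approx -4.2388 \cdot 10^{-5}$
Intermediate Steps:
$N = \frac{1817709}{744050}$ ($N = 2 - - \frac{329609}{744050} = 2 + \frac{329609}{744050} = \frac{1817709}{744050} \approx 2.443$)
$d = -57634$ ($d = -2 + \left(\left(60128 + 152915\right) - 270675\right) = -2 + \left(213043 - 270675\right) = -2 - 57632 = -57634$)
$\frac{N}{d} = \frac{1817709}{744050 \left(-57634\right)} = \frac{1817709}{744050} \left(- \frac{1}{57634}\right) = - \frac{1817709}{42882577700}$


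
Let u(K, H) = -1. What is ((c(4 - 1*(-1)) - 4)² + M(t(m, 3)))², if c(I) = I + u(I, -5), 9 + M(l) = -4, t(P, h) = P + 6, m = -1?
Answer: 169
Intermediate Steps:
t(P, h) = 6 + P
M(l) = -13 (M(l) = -9 - 4 = -13)
c(I) = -1 + I (c(I) = I - 1 = -1 + I)
((c(4 - 1*(-1)) - 4)² + M(t(m, 3)))² = (((-1 + (4 - 1*(-1))) - 4)² - 13)² = (((-1 + (4 + 1)) - 4)² - 13)² = (((-1 + 5) - 4)² - 13)² = ((4 - 4)² - 13)² = (0² - 13)² = (0 - 13)² = (-13)² = 169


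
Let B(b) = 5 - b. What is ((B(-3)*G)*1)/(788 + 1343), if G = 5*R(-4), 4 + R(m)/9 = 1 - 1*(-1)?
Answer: -720/2131 ≈ -0.33787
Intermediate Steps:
R(m) = -18 (R(m) = -36 + 9*(1 - 1*(-1)) = -36 + 9*(1 + 1) = -36 + 9*2 = -36 + 18 = -18)
G = -90 (G = 5*(-18) = -90)
((B(-3)*G)*1)/(788 + 1343) = (((5 - 1*(-3))*(-90))*1)/(788 + 1343) = (((5 + 3)*(-90))*1)/2131 = ((8*(-90))*1)*(1/2131) = -720*1*(1/2131) = -720*1/2131 = -720/2131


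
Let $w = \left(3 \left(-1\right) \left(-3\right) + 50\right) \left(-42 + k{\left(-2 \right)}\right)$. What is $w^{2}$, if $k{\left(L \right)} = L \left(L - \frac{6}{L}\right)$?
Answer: $6739216$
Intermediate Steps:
$w = -2596$ ($w = \left(3 \left(-1\right) \left(-3\right) + 50\right) \left(-42 - \left(6 - \left(-2\right)^{2}\right)\right) = \left(\left(-3\right) \left(-3\right) + 50\right) \left(-42 + \left(-6 + 4\right)\right) = \left(9 + 50\right) \left(-42 - 2\right) = 59 \left(-44\right) = -2596$)
$w^{2} = \left(-2596\right)^{2} = 6739216$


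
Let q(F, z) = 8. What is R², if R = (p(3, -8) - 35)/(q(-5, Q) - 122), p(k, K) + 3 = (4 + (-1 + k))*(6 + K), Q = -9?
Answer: 625/3249 ≈ 0.19237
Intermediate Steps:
p(k, K) = -3 + (3 + k)*(6 + K) (p(k, K) = -3 + (4 + (-1 + k))*(6 + K) = -3 + (3 + k)*(6 + K))
R = 25/57 (R = ((15 + 3*(-8) + 6*3 - 8*3) - 35)/(8 - 122) = ((15 - 24 + 18 - 24) - 35)/(-114) = (-15 - 35)*(-1/114) = -50*(-1/114) = 25/57 ≈ 0.43860)
R² = (25/57)² = 625/3249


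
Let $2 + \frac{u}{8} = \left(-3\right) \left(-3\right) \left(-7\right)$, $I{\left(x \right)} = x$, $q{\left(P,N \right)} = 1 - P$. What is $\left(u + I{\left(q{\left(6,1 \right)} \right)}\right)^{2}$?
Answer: $275625$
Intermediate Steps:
$u = -520$ ($u = -16 + 8 \left(-3\right) \left(-3\right) \left(-7\right) = -16 + 8 \cdot 9 \left(-7\right) = -16 + 8 \left(-63\right) = -16 - 504 = -520$)
$\left(u + I{\left(q{\left(6,1 \right)} \right)}\right)^{2} = \left(-520 + \left(1 - 6\right)\right)^{2} = \left(-520 - 5\right)^{2} = \left(-525\right)^{2} = 275625$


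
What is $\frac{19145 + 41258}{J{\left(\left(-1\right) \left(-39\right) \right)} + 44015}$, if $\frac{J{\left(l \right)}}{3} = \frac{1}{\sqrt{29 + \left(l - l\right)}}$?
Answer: $\frac{77100503305}{56182286516} - \frac{181209 \sqrt{29}}{56182286516} \approx 1.3723$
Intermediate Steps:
$J{\left(l \right)} = \frac{3 \sqrt{29}}{29}$ ($J{\left(l \right)} = \frac{3}{\sqrt{29 + \left(l - l\right)}} = \frac{3}{\sqrt{29 + 0}} = \frac{3}{\sqrt{29}} = 3 \frac{\sqrt{29}}{29} = \frac{3 \sqrt{29}}{29}$)
$\frac{19145 + 41258}{J{\left(\left(-1\right) \left(-39\right) \right)} + 44015} = \frac{19145 + 41258}{\frac{3 \sqrt{29}}{29} + 44015} = \frac{60403}{44015 + \frac{3 \sqrt{29}}{29}}$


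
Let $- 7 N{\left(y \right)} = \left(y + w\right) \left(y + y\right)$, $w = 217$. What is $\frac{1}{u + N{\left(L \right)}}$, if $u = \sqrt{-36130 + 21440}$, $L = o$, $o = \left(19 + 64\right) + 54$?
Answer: $- \frac{339486}{4704471913} - \frac{49 i \sqrt{14690}}{9408943826} \approx -7.2162 \cdot 10^{-5} - 6.312 \cdot 10^{-7} i$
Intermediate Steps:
$o = 137$ ($o = 83 + 54 = 137$)
$L = 137$
$N{\left(y \right)} = - \frac{2 y \left(217 + y\right)}{7}$ ($N{\left(y \right)} = - \frac{\left(y + 217\right) \left(y + y\right)}{7} = - \frac{\left(217 + y\right) 2 y}{7} = - \frac{2 y \left(217 + y\right)}{7}$)
$u = i \sqrt{14690}$ ($u = \sqrt{-14690} = i \sqrt{14690} \approx 121.2 i$)
$\frac{1}{u + N{\left(L \right)}} = \frac{1}{i \sqrt{14690} - \frac{274 \left(217 + 137\right)}{7}} = \frac{1}{i \sqrt{14690} - \frac{274}{7} \cdot 354} = \frac{1}{i \sqrt{14690} - \frac{96996}{7}} = \frac{1}{- \frac{96996}{7} + i \sqrt{14690}}$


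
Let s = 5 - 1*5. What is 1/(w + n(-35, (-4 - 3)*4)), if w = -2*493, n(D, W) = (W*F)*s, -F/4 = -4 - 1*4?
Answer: -1/986 ≈ -0.0010142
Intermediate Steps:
s = 0 (s = 5 - 5 = 0)
F = 32 (F = -4*(-4 - 1*4) = -4*(-4 - 4) = -4*(-8) = 32)
n(D, W) = 0 (n(D, W) = (W*32)*0 = (32*W)*0 = 0)
w = -986
1/(w + n(-35, (-4 - 3)*4)) = 1/(-986 + 0) = 1/(-986) = -1/986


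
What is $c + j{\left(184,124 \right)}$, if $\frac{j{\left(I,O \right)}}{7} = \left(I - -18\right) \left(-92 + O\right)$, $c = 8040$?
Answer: $53288$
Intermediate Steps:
$j{\left(I,O \right)} = 7 \left(-92 + O\right) \left(18 + I\right)$ ($j{\left(I,O \right)} = 7 \left(I - -18\right) \left(-92 + O\right) = 7 \left(I + 18\right) \left(-92 + O\right) = 7 \left(18 + I\right) \left(-92 + O\right) = 7 \left(-92 + O\right) \left(18 + I\right)$)
$c + j{\left(184,124 \right)} = 8040 + \left(-11592 - 118496 + 126 \cdot 124 + 7 \cdot 184 \cdot 124\right) = 8040 + \left(-11592 - 118496 + 15624 + 159712\right) = 8040 + 45248 = 53288$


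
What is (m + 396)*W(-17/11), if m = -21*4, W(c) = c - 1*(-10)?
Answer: 29016/11 ≈ 2637.8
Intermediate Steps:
W(c) = 10 + c (W(c) = c + 10 = 10 + c)
m = -84
(m + 396)*W(-17/11) = (-84 + 396)*(10 - 17/11) = 312*(10 - 17*1/11) = 312*(10 - 17/11) = 312*(93/11) = 29016/11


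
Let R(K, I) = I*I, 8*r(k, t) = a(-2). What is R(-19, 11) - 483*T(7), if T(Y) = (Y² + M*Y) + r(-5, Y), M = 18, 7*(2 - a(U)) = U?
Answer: -84542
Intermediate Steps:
a(U) = 2 - U/7
r(k, t) = 2/7 (r(k, t) = (2 - ⅐*(-2))/8 = (2 + 2/7)/8 = (⅛)*(16/7) = 2/7)
R(K, I) = I²
T(Y) = 2/7 + Y² + 18*Y (T(Y) = (Y² + 18*Y) + 2/7 = 2/7 + Y² + 18*Y)
R(-19, 11) - 483*T(7) = 11² - 483*(2/7 + 7² + 18*7) = 121 - 483*(2/7 + 49 + 126) = 121 - 483*1227/7 = 121 - 84663 = -84542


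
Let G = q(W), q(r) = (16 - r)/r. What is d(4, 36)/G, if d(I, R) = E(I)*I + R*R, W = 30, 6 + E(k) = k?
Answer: -2760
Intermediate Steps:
E(k) = -6 + k
q(r) = (16 - r)/r
d(I, R) = R² + I*(-6 + I) (d(I, R) = (-6 + I)*I + R*R = I*(-6 + I) + R² = R² + I*(-6 + I))
G = -7/15 (G = (16 - 1*30)/30 = (16 - 30)/30 = (1/30)*(-14) = -7/15 ≈ -0.46667)
d(4, 36)/G = (36² + 4*(-6 + 4))/(-7/15) = (1296 + 4*(-2))*(-15/7) = (1296 - 8)*(-15/7) = 1288*(-15/7) = -2760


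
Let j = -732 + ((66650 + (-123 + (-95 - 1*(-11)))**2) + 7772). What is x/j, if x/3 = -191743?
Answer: -575229/116539 ≈ -4.9359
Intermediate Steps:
x = -575229 (x = 3*(-191743) = -575229)
j = 116539 (j = -732 + ((66650 + (-123 + (-95 + 11))**2) + 7772) = -732 + ((66650 + (-123 - 84)**2) + 7772) = -732 + ((66650 + (-207)**2) + 7772) = -732 + ((66650 + 42849) + 7772) = -732 + (109499 + 7772) = -732 + 117271 = 116539)
x/j = -575229/116539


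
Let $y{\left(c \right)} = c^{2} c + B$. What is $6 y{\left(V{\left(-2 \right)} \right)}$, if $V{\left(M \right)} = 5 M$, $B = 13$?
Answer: $-5922$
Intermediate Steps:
$y{\left(c \right)} = 13 + c^{3}$ ($y{\left(c \right)} = c^{2} c + 13 = c^{3} + 13 = 13 + c^{3}$)
$6 y{\left(V{\left(-2 \right)} \right)} = 6 \left(13 + \left(5 \left(-2\right)\right)^{3}\right) = 6 \left(13 + \left(-10\right)^{3}\right) = 6 \left(13 - 1000\right) = 6 \left(-987\right) = -5922$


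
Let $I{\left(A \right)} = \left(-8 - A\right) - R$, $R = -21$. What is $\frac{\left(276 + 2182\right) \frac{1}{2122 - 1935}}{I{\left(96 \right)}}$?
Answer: $- \frac{2458}{15521} \approx -0.15837$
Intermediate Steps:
$I{\left(A \right)} = 13 - A$ ($I{\left(A \right)} = \left(-8 - A\right) - -21 = \left(-8 - A\right) + 21 = 13 - A$)
$\frac{\left(276 + 2182\right) \frac{1}{2122 - 1935}}{I{\left(96 \right)}} = \frac{\left(276 + 2182\right) \frac{1}{2122 - 1935}}{13 - 96} = \frac{2458 \cdot \frac{1}{187}}{13 - 96} = \frac{2458 \cdot \frac{1}{187}}{-83} = \frac{2458}{187} \left(- \frac{1}{83}\right) = - \frac{2458}{15521}$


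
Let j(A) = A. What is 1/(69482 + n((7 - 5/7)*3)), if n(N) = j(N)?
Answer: 7/486506 ≈ 1.4388e-5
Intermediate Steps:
n(N) = N
1/(69482 + n((7 - 5/7)*3)) = 1/(69482 + (7 - 5/7)*3) = 1/(69482 + (44/7)*3) = 1/(69482 + 132/7) = 1/(486506/7) = 7/486506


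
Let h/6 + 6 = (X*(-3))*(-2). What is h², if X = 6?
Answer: 32400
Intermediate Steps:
h = 180 (h = -36 + 6*((6*(-3))*(-2)) = -36 + 6*(-18*(-2)) = -36 + 6*36 = -36 + 216 = 180)
h² = 180² = 32400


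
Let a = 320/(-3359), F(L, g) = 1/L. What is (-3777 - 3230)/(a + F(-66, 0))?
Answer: 17070438/269 ≈ 63459.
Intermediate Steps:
a = -320/3359 (a = 320*(-1/3359) = -320/3359 ≈ -0.095266)
(-3777 - 3230)/(a + F(-66, 0)) = (-3777 - 3230)/(-320/3359 + 1/(-66)) = -7007/(-320/3359 - 1/66) = -7007/(-24479/221694) = -7007*(-221694/24479) = 17070438/269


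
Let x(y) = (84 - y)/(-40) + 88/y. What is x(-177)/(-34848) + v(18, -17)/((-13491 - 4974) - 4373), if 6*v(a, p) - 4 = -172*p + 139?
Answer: -62490783017/2817339528960 ≈ -0.022181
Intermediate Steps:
x(y) = -21/10 + 88/y + y/40 (x(y) = (84 - y)*(-1/40) + 88/y = (-21/10 + y/40) + 88/y = -21/10 + 88/y + y/40)
v(a, p) = 143/6 - 86*p/3 (v(a, p) = ⅔ + (-172*p + 139)/6 = ⅔ + (139 - 172*p)/6 = ⅔ + (139/6 - 86*p/3) = 143/6 - 86*p/3)
x(-177)/(-34848) + v(18, -17)/((-13491 - 4974) - 4373) = ((1/40)*(3520 - 177*(-84 - 177))/(-177))/(-34848) + (143/6 - 86/3*(-17))/((-13491 - 4974) - 4373) = ((1/40)*(-1/177)*(3520 - 177*(-261)))*(-1/34848) + (143/6 + 1462/3)/(-18465 - 4373) = ((1/40)*(-1/177)*(3520 + 46197))*(-1/34848) + (3067/6)/(-22838) = ((1/40)*(-1/177)*49717)*(-1/34848) + (3067/6)*(-1/22838) = -49717/7080*(-1/34848) - 3067/137028 = 49717/246723840 - 3067/137028 = -62490783017/2817339528960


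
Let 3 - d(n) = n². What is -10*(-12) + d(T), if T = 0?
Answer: 123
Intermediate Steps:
d(n) = 3 - n²
-10*(-12) + d(T) = -10*(-12) + (3 - 1*0²) = 120 + (3 - 1*0) = 120 + (3 + 0) = 120 + 3 = 123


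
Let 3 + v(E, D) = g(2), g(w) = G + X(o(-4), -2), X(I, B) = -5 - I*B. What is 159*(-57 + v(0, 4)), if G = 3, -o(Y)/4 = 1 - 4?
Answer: -6042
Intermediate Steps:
o(Y) = 12 (o(Y) = -4*(1 - 4) = -4*(-3) = 12)
X(I, B) = -5 - B*I
g(w) = 22 (g(w) = 3 + (-5 - 1*(-2)*12) = 3 + (-5 + 24) = 3 + 19 = 22)
v(E, D) = 19 (v(E, D) = -3 + 22 = 19)
159*(-57 + v(0, 4)) = 159*(-57 + 19) = 159*(-38) = -6042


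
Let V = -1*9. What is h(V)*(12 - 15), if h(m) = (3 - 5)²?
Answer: -12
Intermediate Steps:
V = -9
h(m) = 4 (h(m) = (-2)² = 4)
h(V)*(12 - 15) = 4*(12 - 15) = 4*(-3) = -12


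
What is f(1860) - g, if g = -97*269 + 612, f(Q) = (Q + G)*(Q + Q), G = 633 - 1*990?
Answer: 5616641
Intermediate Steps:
G = -357 (G = 633 - 990 = -357)
f(Q) = 2*Q*(-357 + Q) (f(Q) = (Q - 357)*(Q + Q) = (-357 + Q)*(2*Q) = 2*Q*(-357 + Q))
g = -25481 (g = -26093 + 612 = -25481)
f(1860) - g = 2*1860*(-357 + 1860) - 1*(-25481) = 2*1860*1503 + 25481 = 5591160 + 25481 = 5616641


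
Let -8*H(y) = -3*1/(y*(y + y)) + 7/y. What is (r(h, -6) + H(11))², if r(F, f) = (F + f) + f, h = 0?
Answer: 546764689/3748096 ≈ 145.88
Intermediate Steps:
H(y) = -7/(8*y) + 3/(16*y²) (H(y) = -(-3*1/(y*(y + y)) + 7/y)/8 = -(-3*1/(2*y²) + 7/y)/8 = -(-3/(2*y²) + 7/y)/8 = -(7/y - 3/(2*y²))/8 = -7/(8*y) + 3/(16*y²))
r(F, f) = F + 2*f
(r(h, -6) + H(11))² = ((0 + 2*(-6)) + (1/16)*(3 - 14*11)/11²)² = ((0 - 12) + (1/16)*(1/121)*(3 - 154))² = (-12 + (1/16)*(1/121)*(-151))² = (-12 - 151/1936)² = (-23383/1936)² = 546764689/3748096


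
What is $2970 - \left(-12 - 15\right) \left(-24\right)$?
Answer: $2322$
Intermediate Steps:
$2970 - \left(-12 - 15\right) \left(-24\right) = 2970 - \left(-27\right) \left(-24\right) = 2970 - 648 = 2322$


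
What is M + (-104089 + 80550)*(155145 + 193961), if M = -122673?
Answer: -8217728807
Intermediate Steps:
M + (-104089 + 80550)*(155145 + 193961) = -122673 + (-104089 + 80550)*(155145 + 193961) = -122673 - 23539*349106 = -122673 - 8217606134 = -8217728807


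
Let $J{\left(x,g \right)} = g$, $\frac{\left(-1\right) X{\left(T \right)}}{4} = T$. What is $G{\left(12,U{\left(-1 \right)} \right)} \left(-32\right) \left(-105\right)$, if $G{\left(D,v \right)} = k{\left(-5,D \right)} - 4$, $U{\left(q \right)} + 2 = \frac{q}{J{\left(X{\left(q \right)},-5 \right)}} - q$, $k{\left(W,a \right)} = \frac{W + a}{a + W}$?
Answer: $-10080$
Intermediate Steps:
$X{\left(T \right)} = - 4 T$
$k{\left(W,a \right)} = 1$ ($k{\left(W,a \right)} = \frac{W + a}{W + a} = 1$)
$U{\left(q \right)} = -2 - \frac{6 q}{5}$ ($U{\left(q \right)} = -2 - \left(q - \frac{q}{-5}\right) = -2 - \left(q - q \left(- \frac{1}{5}\right)\right) = -2 - \frac{6 q}{5}$)
$G{\left(D,v \right)} = -3$ ($G{\left(D,v \right)} = 1 - 4 = -3$)
$G{\left(12,U{\left(-1 \right)} \right)} \left(-32\right) \left(-105\right) = \left(-3\right) \left(-32\right) \left(-105\right) = 96 \left(-105\right) = -10080$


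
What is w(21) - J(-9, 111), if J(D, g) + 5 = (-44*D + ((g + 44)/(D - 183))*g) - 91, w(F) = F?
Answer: -12121/64 ≈ -189.39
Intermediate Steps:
J(D, g) = -96 - 44*D + g*(44 + g)/(-183 + D) (J(D, g) = -5 + ((-44*D + ((g + 44)/(D - 183))*g) - 91) = -5 + ((-44*D + ((44 + g)/(-183 + D))*g) - 91) = -5 + ((-44*D + g*(44 + g)/(-183 + D)) - 91) = -5 + (-91 - 44*D + g*(44 + g)/(-183 + D)) = -96 - 44*D + g*(44 + g)/(-183 + D))
w(21) - J(-9, 111) = 21 - (17568 + 111**2 - 44*(-9)**2 + 44*111 + 7956*(-9))/(-183 - 9) = 21 - (17568 + 12321 - 44*81 + 4884 - 71604)/(-192) = 21 - (-1)*(17568 + 12321 - 3564 + 4884 - 71604)/192 = 21 - (-1)*(-40395)/192 = 21 - 1*13465/64 = 21 - 13465/64 = -12121/64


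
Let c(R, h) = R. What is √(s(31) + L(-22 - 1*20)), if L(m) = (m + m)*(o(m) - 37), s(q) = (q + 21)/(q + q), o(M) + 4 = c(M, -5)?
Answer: √6700898/31 ≈ 83.504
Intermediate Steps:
o(M) = -4 + M
s(q) = (21 + q)/(2*q) (s(q) = (21 + q)/((2*q)) = (21 + q)*(1/(2*q)) = (21 + q)/(2*q))
L(m) = 2*m*(-41 + m) (L(m) = (m + m)*((-4 + m) - 37) = (2*m)*(-41 + m) = 2*m*(-41 + m))
√(s(31) + L(-22 - 1*20)) = √((½)*(21 + 31)/31 + 2*(-22 - 1*20)*(-41 + (-22 - 1*20))) = √((½)*(1/31)*52 + 2*(-22 - 20)*(-41 + (-22 - 20))) = √(26/31 + 2*(-42)*(-41 - 42)) = √(26/31 + 2*(-42)*(-83)) = √(26/31 + 6972) = √(216158/31) = √6700898/31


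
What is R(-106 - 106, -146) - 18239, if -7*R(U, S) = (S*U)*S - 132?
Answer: 4391451/7 ≈ 6.2735e+5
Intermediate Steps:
R(U, S) = 132/7 - U*S²/7 (R(U, S) = -((S*U)*S - 132)/7 = -(U*S² - 132)/7 = -(-132 + U*S²)/7 = 132/7 - U*S²/7)
R(-106 - 106, -146) - 18239 = (132/7 - ⅐*(-106 - 106)*(-146)²) - 18239 = (132/7 - ⅐*(-212)*21316) - 18239 = (132/7 + 4518992/7) - 18239 = 4519124/7 - 18239 = 4391451/7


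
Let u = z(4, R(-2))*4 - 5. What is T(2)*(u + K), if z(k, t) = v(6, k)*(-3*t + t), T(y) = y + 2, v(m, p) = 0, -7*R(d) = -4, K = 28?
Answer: 92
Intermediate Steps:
R(d) = 4/7 (R(d) = -⅐*(-4) = 4/7)
T(y) = 2 + y
z(k, t) = 0 (z(k, t) = 0*(-3*t + t) = 0*(-2*t) = 0)
u = -5 (u = 0*4 - 5 = 0 - 5 = -5)
T(2)*(u + K) = (2 + 2)*(-5 + 28) = 4*23 = 92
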